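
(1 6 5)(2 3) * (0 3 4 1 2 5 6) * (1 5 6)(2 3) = (0 2 4 5 3 6 1)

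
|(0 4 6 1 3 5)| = 6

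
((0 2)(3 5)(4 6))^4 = ()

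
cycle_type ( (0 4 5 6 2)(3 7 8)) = 3.5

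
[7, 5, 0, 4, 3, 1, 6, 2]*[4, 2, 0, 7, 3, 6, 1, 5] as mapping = [0→5, 1→6, 2→4, 3→3, 4→7, 5→2, 6→1, 7→0] 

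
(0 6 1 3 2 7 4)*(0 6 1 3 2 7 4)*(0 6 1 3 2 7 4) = (0 3 4 1 7 6 2)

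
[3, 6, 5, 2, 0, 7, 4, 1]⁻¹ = [4, 7, 3, 0, 6, 2, 1, 5]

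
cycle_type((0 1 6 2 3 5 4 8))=8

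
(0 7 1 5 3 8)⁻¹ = (0 8 3 5 1 7)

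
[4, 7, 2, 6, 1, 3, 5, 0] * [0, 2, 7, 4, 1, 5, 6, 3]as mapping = [0→1, 1→3, 2→7, 3→6, 4→2, 5→4, 6→5, 7→0]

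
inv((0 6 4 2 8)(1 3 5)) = (0 8 2 4 6)(1 5 3)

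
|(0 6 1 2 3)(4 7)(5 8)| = 10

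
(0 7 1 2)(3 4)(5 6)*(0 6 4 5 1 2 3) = (0 7 2 6 1 3 5 4)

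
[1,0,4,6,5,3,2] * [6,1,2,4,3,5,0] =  [1,6,3,0,5,4,2]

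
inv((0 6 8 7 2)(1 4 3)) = (0 2 7 8 6)(1 3 4)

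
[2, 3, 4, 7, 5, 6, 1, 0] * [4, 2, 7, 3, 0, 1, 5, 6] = [7, 3, 0, 6, 1, 5, 2, 4]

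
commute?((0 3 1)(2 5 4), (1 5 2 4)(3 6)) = no:(0 3 1)(2 5 4)*(1 5 2 4)(3 6) = (0 6 3 5 1), (1 5 2 4)(3 6)*(0 3 1)(2 5 4) = (0 3 6 1 4)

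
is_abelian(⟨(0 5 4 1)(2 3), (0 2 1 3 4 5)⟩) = no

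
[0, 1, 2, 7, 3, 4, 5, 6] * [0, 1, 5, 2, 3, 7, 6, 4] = [0, 1, 5, 4, 2, 3, 7, 6]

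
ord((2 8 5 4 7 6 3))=7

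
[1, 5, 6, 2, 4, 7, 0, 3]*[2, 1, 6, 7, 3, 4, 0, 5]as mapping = [0→1, 1→4, 2→0, 3→6, 4→3, 5→5, 6→2, 7→7]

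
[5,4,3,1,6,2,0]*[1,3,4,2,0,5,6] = [5,0,2,3,6,4,1]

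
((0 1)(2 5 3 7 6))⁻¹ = (0 1)(2 6 7 3 5)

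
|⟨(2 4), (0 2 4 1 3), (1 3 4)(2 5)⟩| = 720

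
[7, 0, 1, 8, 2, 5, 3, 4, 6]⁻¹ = [1, 2, 4, 6, 7, 5, 8, 0, 3]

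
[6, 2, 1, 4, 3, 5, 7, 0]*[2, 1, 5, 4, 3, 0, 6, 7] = [6, 5, 1, 3, 4, 0, 7, 2]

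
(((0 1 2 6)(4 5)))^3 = (0 6 2 1)(4 5)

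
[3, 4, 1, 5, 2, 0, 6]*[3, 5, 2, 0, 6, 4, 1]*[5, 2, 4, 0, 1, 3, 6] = [5, 6, 3, 1, 4, 0, 2]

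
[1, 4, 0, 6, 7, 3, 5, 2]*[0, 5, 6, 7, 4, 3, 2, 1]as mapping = [0→5, 1→4, 2→0, 3→2, 4→1, 5→7, 6→3, 7→6]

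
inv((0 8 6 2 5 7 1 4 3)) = (0 3 4 1 7 5 2 6 8)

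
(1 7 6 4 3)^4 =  (1 3 4 6 7)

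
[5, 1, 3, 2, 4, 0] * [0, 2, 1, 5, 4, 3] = [3, 2, 5, 1, 4, 0]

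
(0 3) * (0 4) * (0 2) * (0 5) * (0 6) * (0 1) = (0 3 4 2 5 6 1)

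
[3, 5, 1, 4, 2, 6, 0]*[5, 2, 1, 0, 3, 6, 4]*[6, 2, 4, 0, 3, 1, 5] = [6, 5, 4, 0, 2, 3, 1]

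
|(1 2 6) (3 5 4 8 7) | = 15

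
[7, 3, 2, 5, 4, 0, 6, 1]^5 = [0, 1, 2, 3, 4, 5, 6, 7]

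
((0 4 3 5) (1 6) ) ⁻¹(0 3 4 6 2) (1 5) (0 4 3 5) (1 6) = (0 6) (1 2 4 5 3) 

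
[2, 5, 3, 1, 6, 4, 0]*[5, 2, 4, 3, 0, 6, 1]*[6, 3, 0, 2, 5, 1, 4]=[5, 4, 2, 0, 3, 6, 1]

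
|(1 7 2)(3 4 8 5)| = 12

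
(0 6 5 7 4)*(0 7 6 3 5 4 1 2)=(0 3 5 6 4 7 1 2)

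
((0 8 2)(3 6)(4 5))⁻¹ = (0 2 8)(3 6)(4 5)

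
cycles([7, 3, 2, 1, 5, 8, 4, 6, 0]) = (0 7 6 4 5 8)(1 3)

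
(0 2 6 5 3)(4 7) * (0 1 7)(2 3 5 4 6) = (0 3 1 7 6 4)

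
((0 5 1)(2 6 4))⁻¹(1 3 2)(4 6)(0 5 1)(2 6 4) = (0 3 6)(2 4)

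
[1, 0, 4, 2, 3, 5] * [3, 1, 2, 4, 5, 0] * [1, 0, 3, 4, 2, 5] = [0, 4, 5, 3, 2, 1]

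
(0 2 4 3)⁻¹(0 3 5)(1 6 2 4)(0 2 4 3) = (0 5 2)(1 6 4 3)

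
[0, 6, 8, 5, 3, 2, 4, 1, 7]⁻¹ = [0, 7, 5, 4, 6, 3, 1, 8, 2]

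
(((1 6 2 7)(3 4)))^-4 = ()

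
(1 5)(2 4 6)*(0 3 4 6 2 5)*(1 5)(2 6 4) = (0 3 2 4 6 1)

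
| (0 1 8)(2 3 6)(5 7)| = 6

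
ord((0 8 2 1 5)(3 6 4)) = 15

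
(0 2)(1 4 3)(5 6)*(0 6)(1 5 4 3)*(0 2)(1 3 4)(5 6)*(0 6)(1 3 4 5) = (0 6 3)(1 5 2)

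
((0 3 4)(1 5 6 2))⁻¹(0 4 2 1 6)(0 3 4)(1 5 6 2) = (0 1 5 2 3)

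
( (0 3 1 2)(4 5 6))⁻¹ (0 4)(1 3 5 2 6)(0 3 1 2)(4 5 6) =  (0 4 2 1 6)(3 5)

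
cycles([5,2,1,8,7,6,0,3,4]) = (0 5 6)(1 2)(3 8 4 7)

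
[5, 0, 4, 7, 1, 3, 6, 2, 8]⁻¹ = [1, 4, 7, 5, 2, 0, 6, 3, 8]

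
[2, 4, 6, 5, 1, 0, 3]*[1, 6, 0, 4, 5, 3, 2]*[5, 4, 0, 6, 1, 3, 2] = [5, 3, 0, 6, 2, 4, 1]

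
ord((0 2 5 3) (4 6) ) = 4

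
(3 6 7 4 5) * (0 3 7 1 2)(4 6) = (0 3 4 5 7 6 1 2)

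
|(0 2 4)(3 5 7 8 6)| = 15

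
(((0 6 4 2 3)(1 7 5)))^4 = (0 3 2 4 6)(1 7 5)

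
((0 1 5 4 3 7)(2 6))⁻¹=(0 7 3 4 5 1)(2 6)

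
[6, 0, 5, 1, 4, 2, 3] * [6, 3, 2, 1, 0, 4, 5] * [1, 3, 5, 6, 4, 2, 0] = [2, 0, 4, 6, 1, 5, 3]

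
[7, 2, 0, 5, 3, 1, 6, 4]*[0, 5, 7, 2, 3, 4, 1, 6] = [6, 7, 0, 4, 2, 5, 1, 3]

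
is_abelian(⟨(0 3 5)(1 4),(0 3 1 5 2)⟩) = no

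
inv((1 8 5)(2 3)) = (1 5 8)(2 3)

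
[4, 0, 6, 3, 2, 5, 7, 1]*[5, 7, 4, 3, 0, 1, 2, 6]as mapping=[0→0, 1→5, 2→2, 3→3, 4→4, 5→1, 6→6, 7→7]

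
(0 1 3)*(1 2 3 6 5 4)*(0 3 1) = (0 2 1 6 5 4)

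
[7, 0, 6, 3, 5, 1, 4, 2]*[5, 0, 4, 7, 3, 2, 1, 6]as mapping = [0→6, 1→5, 2→1, 3→7, 4→2, 5→0, 6→3, 7→4]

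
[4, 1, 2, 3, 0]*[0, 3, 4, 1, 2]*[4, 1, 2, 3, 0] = [2, 3, 0, 1, 4]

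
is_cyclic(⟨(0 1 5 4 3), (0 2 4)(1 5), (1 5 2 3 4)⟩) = no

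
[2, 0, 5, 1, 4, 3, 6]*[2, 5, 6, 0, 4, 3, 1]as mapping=[0→6, 1→2, 2→3, 3→5, 4→4, 5→0, 6→1]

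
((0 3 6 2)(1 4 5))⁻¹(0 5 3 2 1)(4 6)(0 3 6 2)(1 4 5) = (0 4 3 1 6)(2 5)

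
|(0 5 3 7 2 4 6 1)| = 8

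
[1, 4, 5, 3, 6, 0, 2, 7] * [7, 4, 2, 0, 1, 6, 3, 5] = [4, 1, 6, 0, 3, 7, 2, 5]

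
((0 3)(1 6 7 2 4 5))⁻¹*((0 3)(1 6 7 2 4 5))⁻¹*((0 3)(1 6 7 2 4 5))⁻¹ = (0 3)(1 2)(4 6)(5 7)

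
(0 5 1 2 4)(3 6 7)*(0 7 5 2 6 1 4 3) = (0 2 3 1 6 5 4 7)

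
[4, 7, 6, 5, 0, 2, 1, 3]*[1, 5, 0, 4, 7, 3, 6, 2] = [7, 2, 6, 3, 1, 0, 5, 4]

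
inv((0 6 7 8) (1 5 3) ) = (0 8 7 6) (1 3 5) 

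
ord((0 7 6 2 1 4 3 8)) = 8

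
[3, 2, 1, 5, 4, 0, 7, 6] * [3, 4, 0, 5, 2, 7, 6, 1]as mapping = [0→5, 1→0, 2→4, 3→7, 4→2, 5→3, 6→1, 7→6]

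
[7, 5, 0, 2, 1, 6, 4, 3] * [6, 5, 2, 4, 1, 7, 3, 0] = [0, 7, 6, 2, 5, 3, 1, 4]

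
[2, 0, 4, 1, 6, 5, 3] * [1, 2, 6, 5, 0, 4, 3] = [6, 1, 0, 2, 3, 4, 5]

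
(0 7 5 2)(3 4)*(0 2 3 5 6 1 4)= (0 7 6 1 4 5 3)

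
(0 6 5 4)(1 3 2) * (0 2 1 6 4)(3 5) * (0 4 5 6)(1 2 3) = (0 5 4 3 2)(1 6)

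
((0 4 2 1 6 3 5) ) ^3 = (0 1 5 2 3 4 6) 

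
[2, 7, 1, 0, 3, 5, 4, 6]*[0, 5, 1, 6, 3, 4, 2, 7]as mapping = [0→1, 1→7, 2→5, 3→0, 4→6, 5→4, 6→3, 7→2]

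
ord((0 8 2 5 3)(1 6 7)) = 15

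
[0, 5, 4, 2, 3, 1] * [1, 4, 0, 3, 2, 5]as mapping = [0→1, 1→5, 2→2, 3→0, 4→3, 5→4]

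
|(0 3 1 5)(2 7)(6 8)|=4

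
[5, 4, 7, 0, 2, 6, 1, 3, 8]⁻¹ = [3, 6, 4, 7, 1, 0, 5, 2, 8]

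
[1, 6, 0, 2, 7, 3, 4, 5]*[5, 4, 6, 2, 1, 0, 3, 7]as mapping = [0→4, 1→3, 2→5, 3→6, 4→7, 5→2, 6→1, 7→0]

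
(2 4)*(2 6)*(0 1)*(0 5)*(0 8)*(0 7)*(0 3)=(0 1 5 8 7 3)(2 4 6)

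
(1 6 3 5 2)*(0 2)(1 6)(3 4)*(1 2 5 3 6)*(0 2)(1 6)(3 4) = (0 5 2 6 3 4 1)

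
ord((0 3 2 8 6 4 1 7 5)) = 9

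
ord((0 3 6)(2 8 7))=3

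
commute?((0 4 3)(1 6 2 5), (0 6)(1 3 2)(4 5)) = no:(0 4 3)(1 6 2 5) * (0 6)(1 3 2)(4 5) = (0 5 3 6 1)(2 4), (0 6)(1 3 2)(4 5) * (0 4 3)(1 6 2 5) = (0 2 6 4 1)(3 5)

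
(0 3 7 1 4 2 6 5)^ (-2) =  (0 6 4 7)(1 3 5 2)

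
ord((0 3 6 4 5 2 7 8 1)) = 9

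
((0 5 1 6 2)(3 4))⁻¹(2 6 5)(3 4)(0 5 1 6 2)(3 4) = (0 2 1)(3 4)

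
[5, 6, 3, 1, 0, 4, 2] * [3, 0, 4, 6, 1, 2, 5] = [2, 5, 6, 0, 3, 1, 4]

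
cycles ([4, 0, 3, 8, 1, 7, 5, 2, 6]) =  (0 4 1) (2 3 8 6 5 7) 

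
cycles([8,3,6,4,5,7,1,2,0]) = (0 8)(1 3 4 5 7 2 6)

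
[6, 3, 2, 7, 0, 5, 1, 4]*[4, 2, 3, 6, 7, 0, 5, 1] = [5, 6, 3, 1, 4, 0, 2, 7]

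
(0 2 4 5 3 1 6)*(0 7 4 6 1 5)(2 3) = (0 3 5 2 6 7 4)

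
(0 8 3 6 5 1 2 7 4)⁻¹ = (0 4 7 2 1 5 6 3 8)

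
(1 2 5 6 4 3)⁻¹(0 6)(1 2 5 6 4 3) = (0 4)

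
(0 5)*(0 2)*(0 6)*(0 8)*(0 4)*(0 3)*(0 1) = (0 5 2 6 8 4 3 1) 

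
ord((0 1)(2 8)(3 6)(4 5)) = 2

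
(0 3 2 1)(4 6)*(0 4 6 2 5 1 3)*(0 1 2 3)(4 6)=(0 1 6 4 3 5 2)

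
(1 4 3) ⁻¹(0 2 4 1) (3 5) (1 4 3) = (0 2 3 4) (1 5) 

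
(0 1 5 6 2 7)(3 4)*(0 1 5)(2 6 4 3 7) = (0 5 4 7 1)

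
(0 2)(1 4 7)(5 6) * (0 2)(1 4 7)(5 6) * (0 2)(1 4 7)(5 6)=(0 2)(5 6)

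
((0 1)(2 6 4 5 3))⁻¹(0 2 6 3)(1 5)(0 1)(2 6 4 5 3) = (0 3)(1 6 4 2)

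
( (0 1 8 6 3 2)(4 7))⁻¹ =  (0 2 3 6 8 1)(4 7)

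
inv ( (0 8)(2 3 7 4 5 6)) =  (0 8)(2 6 5 4 7 3)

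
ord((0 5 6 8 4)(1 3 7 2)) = 20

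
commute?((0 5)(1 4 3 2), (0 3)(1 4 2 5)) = no:(0 5)(1 4 3 2) * (0 3)(1 4 2 5) = (0 1 2 4)(3 5), (0 3)(1 4 2 5) * (0 5)(1 4 3 2) = (0 2)(1 3 5 4)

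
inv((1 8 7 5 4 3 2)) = (1 2 3 4 5 7 8)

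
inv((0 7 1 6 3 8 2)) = (0 2 8 3 6 1 7)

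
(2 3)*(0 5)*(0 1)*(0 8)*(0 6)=(0 5 1 8 6)(2 3)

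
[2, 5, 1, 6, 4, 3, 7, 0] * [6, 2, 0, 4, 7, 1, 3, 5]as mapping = [0→0, 1→1, 2→2, 3→3, 4→7, 5→4, 6→5, 7→6]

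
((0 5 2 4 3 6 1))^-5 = (0 2 3 1 5 4 6)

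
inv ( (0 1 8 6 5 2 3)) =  (0 3 2 5 6 8 1)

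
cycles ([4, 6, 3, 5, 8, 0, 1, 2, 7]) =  (0 4 8 7 2 3 5) (1 6) 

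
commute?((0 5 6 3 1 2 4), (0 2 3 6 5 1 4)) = no:(0 5 6 3 1 2 4)*(0 2 3 6 5 1 4) = (0 1 3 4 2), (0 2 3 6 5 1 4)*(0 5 6 3 1 2 4) = (0 4 5 2 1)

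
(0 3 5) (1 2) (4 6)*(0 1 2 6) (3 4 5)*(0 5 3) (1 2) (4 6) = (0 6 3) (1 4 5 2) 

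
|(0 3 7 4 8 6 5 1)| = 8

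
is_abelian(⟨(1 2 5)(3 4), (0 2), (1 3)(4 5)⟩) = no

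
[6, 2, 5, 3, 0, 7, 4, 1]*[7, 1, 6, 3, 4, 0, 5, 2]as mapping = [0→5, 1→6, 2→0, 3→3, 4→7, 5→2, 6→4, 7→1]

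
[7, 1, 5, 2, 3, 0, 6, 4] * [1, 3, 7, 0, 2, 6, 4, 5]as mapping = [0→5, 1→3, 2→6, 3→7, 4→0, 5→1, 6→4, 7→2]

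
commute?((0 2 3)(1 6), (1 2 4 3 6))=no:(0 2 3)(1 6) * (1 2 4 3 6)=(0 4 3)(2 6), (1 2 4 3 6) * (0 2 3)(1 6)=(0 2 4)(1 3)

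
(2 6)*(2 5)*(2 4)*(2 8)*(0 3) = (0 3) (2 6 5 4 8) 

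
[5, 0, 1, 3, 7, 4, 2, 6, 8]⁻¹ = [1, 2, 6, 3, 5, 0, 7, 4, 8]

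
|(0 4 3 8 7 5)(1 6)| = 6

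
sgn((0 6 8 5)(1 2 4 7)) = 1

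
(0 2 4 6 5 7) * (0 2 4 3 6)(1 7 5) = (0 4)(1 7 2 3 6)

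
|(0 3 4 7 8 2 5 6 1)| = 9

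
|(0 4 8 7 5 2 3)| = 7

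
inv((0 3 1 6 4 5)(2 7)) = (0 5 4 6 1 3)(2 7)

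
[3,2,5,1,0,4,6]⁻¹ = [4,3,1,0,5,2,6]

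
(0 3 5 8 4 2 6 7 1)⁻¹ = (0 1 7 6 2 4 8 5 3)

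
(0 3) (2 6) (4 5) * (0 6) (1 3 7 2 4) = (0 7 2) (1 3 6 4 5) 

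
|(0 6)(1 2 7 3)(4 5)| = 4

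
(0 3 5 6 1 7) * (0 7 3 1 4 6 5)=(0 1 3)(4 6)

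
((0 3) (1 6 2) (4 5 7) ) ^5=(0 3) (1 2 6) (4 7 5) 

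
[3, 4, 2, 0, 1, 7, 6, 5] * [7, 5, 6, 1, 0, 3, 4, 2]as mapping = [0→1, 1→0, 2→6, 3→7, 4→5, 5→2, 6→4, 7→3]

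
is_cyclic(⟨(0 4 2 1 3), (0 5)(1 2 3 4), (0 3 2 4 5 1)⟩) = no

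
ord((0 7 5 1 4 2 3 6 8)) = 9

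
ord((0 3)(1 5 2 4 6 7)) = 6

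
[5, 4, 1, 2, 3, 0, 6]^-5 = [5, 2, 3, 4, 1, 0, 6]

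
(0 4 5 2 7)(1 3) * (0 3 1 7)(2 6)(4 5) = (0 5 6 2)(3 7)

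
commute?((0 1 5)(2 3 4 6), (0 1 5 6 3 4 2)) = no:(0 1 5)(2 3 4 6)*(0 1 5 6 3 4 2) = (0 5 1 6)(2 4 3), (0 1 5 6 3 4 2)*(0 1 5)(2 3 4 6) = (0 5 2 1)(3 6 4)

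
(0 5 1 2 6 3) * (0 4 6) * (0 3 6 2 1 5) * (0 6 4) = (0 6 4 2 3)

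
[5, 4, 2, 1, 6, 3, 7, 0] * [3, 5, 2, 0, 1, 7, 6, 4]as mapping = [0→7, 1→1, 2→2, 3→5, 4→6, 5→0, 6→4, 7→3]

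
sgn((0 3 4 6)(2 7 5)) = -1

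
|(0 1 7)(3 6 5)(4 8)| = 6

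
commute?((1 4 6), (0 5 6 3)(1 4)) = no:(1 4 6)*(0 5 6 3)(1 4) = (0 5 6 4 3), (0 5 6 3)(1 4)*(1 4 6) = (0 5 1 6 3)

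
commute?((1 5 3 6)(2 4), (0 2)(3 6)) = no:(1 5 3 6)(2 4) * (0 2)(3 6) = (0 2 4)(1 5 6), (0 2)(3 6) * (1 5 3 6)(2 4) = (0 4 2)(1 5 3)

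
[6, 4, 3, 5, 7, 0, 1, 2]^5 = [2, 5, 1, 4, 0, 7, 3, 6]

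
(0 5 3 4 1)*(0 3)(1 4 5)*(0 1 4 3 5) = (0 4 3)(1 5)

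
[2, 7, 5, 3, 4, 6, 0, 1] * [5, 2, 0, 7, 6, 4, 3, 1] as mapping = [0→0, 1→1, 2→4, 3→7, 4→6, 5→3, 6→5, 7→2] 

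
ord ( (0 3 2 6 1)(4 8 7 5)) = 20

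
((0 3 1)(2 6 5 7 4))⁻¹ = (0 1 3)(2 4 7 5 6)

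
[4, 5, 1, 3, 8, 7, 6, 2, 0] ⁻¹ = [8, 2, 7, 3, 0, 1, 6, 5, 4] 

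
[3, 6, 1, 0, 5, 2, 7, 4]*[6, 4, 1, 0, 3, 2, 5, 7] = [0, 5, 4, 6, 2, 1, 7, 3]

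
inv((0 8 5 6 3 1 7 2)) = (0 2 7 1 3 6 5 8)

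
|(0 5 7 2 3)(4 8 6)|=15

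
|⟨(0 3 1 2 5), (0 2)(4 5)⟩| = 60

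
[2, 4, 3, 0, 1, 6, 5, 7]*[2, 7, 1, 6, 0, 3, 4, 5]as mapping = [0→1, 1→0, 2→6, 3→2, 4→7, 5→4, 6→3, 7→5]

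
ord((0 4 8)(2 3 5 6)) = 12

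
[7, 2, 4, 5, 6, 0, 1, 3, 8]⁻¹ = [5, 6, 1, 7, 2, 3, 4, 0, 8]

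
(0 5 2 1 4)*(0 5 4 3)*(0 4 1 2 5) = (0 1 3 4)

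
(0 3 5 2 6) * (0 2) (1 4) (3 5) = (0 5) (1 4) (2 6) 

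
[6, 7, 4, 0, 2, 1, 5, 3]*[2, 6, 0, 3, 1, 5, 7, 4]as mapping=[0→7, 1→4, 2→1, 3→2, 4→0, 5→6, 6→5, 7→3]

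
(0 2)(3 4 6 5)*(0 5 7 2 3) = (0 3 4 6 7 2 5)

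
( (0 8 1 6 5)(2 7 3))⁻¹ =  (0 5 6 1 8)(2 3 7)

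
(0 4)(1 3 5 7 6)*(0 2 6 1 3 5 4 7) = (0 7 1 5)(2 6 3 4)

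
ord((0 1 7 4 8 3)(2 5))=6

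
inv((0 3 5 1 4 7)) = (0 7 4 1 5 3)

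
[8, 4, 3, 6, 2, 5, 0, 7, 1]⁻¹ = [6, 8, 4, 2, 1, 5, 3, 7, 0]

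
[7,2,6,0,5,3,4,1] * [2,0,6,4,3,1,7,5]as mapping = [0→5,1→6,2→7,3→2,4→1,5→4,6→3,7→0]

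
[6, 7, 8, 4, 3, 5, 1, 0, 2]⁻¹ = [7, 6, 8, 4, 3, 5, 0, 1, 2]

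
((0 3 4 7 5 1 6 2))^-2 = (0 6 5 4)(1 7 3 2)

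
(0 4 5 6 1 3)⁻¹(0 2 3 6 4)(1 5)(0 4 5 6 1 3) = (0 1 5 4 2)(3 6)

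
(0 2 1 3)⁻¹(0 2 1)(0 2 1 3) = (1 3 2)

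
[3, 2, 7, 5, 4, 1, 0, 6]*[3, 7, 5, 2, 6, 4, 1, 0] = [2, 5, 0, 4, 6, 7, 3, 1]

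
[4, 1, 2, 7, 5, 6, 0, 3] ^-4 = [0, 1, 2, 3, 4, 5, 6, 7] 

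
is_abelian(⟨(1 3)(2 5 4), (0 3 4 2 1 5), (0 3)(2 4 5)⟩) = no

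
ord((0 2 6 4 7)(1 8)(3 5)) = 10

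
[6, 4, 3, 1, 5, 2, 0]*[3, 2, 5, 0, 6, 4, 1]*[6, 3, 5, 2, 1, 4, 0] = [3, 0, 6, 5, 1, 4, 2]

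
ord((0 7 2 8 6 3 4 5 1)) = 9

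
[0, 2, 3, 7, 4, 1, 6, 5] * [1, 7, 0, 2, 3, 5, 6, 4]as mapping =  [0→1, 1→0, 2→2, 3→4, 4→3, 5→7, 6→6, 7→5]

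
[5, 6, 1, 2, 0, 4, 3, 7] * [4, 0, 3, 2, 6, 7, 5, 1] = [7, 5, 0, 3, 4, 6, 2, 1]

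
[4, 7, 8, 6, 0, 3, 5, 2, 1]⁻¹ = [4, 8, 7, 5, 0, 6, 3, 1, 2]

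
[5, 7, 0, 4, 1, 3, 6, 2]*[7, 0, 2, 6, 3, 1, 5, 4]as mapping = [0→1, 1→4, 2→7, 3→3, 4→0, 5→6, 6→5, 7→2]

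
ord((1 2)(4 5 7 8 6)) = 10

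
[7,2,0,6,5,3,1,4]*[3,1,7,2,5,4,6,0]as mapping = [0→0,1→7,2→3,3→6,4→4,5→2,6→1,7→5]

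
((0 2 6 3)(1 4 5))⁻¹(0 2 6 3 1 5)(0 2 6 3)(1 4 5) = (0 4 1 2 6 3)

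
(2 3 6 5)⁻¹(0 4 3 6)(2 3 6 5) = (0 4 6 5)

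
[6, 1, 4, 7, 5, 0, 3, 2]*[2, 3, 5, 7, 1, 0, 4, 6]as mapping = [0→4, 1→3, 2→1, 3→6, 4→0, 5→2, 6→7, 7→5]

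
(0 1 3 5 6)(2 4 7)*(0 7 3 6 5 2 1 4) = (0 4 3 2)(1 6 7)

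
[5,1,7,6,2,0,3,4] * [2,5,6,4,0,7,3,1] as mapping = [0→7,1→5,2→1,3→3,4→6,5→2,6→4,7→0] 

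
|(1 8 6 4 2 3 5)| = 7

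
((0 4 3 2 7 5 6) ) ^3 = (0 2 6 3 5 4 7) 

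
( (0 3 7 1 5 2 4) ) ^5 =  (0 2 1 3 4 5 7) 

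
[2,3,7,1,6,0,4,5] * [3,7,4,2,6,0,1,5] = [4,2,5,7,1,3,6,0]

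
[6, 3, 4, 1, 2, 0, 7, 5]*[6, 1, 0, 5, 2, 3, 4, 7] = [4, 5, 2, 1, 0, 6, 7, 3]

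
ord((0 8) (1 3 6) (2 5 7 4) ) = 12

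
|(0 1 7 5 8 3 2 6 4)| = 9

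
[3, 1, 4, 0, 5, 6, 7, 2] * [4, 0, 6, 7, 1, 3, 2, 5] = [7, 0, 1, 4, 3, 2, 5, 6]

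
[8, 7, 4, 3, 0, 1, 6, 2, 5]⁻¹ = [4, 5, 7, 3, 2, 8, 6, 1, 0]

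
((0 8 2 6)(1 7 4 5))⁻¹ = (0 6 2 8)(1 5 4 7)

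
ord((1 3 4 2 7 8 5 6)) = 8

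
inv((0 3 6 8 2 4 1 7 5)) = (0 5 7 1 4 2 8 6 3)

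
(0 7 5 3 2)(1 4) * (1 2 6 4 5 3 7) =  (0 1 5 7 3 6 4 2)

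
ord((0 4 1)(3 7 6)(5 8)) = 6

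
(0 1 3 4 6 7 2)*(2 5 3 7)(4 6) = (0 1 7 5 3 6 2)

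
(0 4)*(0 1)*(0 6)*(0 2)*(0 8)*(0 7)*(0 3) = (0 4 1 6 2 8 7 3)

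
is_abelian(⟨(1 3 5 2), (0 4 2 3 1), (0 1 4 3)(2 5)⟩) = no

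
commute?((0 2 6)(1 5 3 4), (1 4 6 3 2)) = no:(0 2 6)(1 5 3 4)*(1 4 6 3 2) = (0 1 5 2 3 6), (1 4 6 3 2)*(0 2 6)(1 5 3 4) = (0 2 5 3 6 4)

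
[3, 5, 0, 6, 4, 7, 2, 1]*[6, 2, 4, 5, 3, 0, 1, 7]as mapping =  [0→5, 1→0, 2→6, 3→1, 4→3, 5→7, 6→4, 7→2]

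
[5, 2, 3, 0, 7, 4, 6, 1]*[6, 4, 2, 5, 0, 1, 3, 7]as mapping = [0→1, 1→2, 2→5, 3→6, 4→7, 5→0, 6→3, 7→4]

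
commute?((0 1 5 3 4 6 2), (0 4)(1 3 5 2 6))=no:(0 1 5 3 4 6 2)*(0 4)(1 3 5 2 6)=(0 3)(1 2 4), (0 4)(1 3 5 2 6)*(0 1 5 3 4 6 2)=(0 6 5)(1 4)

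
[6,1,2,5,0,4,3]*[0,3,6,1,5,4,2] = [2,3,6,4,0,5,1]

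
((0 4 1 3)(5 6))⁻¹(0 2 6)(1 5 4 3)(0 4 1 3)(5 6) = (0 3 6 1)(2 5 4)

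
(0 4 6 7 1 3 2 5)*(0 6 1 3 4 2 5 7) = (0 2 7 3 5 6)(1 4)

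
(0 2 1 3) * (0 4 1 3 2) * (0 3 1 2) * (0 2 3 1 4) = (0 1 2 4 3) 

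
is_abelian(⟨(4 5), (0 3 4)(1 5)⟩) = no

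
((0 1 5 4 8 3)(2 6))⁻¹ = (0 3 8 4 5 1)(2 6)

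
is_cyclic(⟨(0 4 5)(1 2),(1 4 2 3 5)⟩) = no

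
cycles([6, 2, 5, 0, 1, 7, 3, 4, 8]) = (0 6 3)(1 2 5 7 4)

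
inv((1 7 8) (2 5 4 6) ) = (1 8 7) (2 6 4 5) 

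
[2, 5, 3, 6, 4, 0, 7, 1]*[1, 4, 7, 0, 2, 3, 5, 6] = [7, 3, 0, 5, 2, 1, 6, 4]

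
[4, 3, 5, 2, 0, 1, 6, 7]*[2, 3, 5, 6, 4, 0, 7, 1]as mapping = [0→4, 1→6, 2→0, 3→5, 4→2, 5→3, 6→7, 7→1]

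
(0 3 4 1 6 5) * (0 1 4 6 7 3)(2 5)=(1 7 3 6 2 5)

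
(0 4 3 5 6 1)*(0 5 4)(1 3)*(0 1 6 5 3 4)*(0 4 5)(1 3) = (0 3 4 6 5)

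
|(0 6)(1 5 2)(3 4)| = 6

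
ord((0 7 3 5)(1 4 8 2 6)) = 20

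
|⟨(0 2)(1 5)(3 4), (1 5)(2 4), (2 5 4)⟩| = 720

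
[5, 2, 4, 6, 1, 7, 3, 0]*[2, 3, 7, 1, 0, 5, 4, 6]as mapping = [0→5, 1→7, 2→0, 3→4, 4→3, 5→6, 6→1, 7→2]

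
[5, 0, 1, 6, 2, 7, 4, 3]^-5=[3, 7, 5, 2, 0, 6, 1, 4]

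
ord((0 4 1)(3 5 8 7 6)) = 15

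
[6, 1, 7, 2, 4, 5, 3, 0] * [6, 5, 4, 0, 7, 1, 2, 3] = [2, 5, 3, 4, 7, 1, 0, 6]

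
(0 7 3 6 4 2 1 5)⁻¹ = (0 5 1 2 4 6 3 7)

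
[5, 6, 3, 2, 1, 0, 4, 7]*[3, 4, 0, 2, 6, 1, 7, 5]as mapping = [0→1, 1→7, 2→2, 3→0, 4→4, 5→3, 6→6, 7→5]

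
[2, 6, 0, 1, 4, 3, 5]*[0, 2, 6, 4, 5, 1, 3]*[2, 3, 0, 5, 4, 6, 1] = [1, 5, 2, 0, 6, 4, 3]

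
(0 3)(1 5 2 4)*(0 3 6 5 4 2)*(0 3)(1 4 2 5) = (0 6 1 2 5 3)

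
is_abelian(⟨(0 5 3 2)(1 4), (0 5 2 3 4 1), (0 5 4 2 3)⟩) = no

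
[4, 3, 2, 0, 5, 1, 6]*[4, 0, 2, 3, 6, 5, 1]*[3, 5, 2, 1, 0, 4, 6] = [6, 1, 2, 0, 4, 3, 5]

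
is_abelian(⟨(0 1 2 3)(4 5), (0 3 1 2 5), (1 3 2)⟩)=no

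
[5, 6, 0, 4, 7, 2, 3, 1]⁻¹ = [2, 7, 5, 6, 3, 0, 1, 4]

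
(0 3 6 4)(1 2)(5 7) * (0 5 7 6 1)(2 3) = (0 2)(1 3)(4 5 6)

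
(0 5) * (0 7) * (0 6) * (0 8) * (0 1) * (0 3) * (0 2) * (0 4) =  (0 5 7 6 8 1 3 2 4)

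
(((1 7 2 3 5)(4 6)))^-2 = (1 3 7 5 2)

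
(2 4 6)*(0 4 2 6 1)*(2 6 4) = (0 2 6 4 1)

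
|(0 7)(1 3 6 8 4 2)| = 6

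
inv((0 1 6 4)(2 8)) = (0 4 6 1)(2 8)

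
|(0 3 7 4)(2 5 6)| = 12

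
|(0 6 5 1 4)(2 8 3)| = 15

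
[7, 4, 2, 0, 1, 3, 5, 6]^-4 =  [7, 1, 2, 0, 4, 3, 5, 6]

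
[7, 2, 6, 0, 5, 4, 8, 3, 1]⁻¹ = [3, 8, 1, 7, 5, 4, 2, 0, 6]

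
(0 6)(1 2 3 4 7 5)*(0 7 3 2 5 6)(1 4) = (1 5 4 3)(6 7)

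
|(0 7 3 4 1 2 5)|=7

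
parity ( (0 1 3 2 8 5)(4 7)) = even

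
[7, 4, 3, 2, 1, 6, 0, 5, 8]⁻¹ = [6, 4, 3, 2, 1, 7, 5, 0, 8]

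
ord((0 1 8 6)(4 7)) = 4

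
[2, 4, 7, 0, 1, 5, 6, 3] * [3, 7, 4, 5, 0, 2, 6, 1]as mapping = [0→4, 1→0, 2→1, 3→3, 4→7, 5→2, 6→6, 7→5]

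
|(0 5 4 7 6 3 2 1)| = 8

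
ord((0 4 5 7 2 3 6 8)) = 8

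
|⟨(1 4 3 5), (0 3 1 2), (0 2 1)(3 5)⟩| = 720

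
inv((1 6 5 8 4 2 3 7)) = (1 7 3 2 4 8 5 6)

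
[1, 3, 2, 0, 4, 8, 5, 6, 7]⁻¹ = [3, 0, 2, 1, 4, 6, 7, 8, 5]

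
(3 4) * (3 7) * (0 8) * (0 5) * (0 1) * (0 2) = (0 8 5 1 2) (3 4 7) 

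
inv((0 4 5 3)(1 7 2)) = (0 3 5 4)(1 2 7)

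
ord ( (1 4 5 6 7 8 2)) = 7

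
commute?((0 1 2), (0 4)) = no:(0 1 2)*(0 4) = (0 1 2 4), (0 4)*(0 1 2) = (0 4 1 2)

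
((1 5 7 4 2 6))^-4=(1 7 2)(4 6 5)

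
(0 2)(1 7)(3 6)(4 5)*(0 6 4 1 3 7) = (0 2 6 7 3 4 5 1)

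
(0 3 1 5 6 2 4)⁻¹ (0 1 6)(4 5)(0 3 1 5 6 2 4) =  (0 6)(2 3 5)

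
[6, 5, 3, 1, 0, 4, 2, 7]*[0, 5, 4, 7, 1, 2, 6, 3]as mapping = [0→6, 1→2, 2→7, 3→5, 4→0, 5→1, 6→4, 7→3]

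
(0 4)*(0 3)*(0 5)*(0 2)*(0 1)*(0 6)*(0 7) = (0 4 3 5 2 1 6 7) 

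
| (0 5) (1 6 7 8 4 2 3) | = 14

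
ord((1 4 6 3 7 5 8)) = 7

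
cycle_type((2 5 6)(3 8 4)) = 3^2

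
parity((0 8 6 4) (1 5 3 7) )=even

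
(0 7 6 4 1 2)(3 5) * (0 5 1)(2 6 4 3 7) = (0 2 5 7 4)(1 6 3)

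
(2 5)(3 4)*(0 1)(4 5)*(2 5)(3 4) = (0 1)(2 3)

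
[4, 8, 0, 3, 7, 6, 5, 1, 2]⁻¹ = [2, 7, 8, 3, 0, 6, 5, 4, 1]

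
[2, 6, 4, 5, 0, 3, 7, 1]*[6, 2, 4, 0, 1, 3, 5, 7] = [4, 5, 1, 3, 6, 0, 7, 2]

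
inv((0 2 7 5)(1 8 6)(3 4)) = (0 5 7 2)(1 6 8)(3 4)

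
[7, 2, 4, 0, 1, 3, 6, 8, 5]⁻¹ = [3, 4, 1, 5, 2, 8, 6, 0, 7]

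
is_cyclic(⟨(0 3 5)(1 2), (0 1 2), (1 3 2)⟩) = no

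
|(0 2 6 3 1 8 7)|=7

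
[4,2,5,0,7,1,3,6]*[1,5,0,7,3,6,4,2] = [3,0,6,1,2,5,7,4]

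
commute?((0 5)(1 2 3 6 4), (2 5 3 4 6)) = no:(0 5)(1 2 3 6 4)*(2 5 3 4 6) = (0 3 2 4 1 5), (2 5 3 4 6)*(0 5)(1 2 3 6 4) = (0 5 6 3 1 2)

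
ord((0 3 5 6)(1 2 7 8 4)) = 20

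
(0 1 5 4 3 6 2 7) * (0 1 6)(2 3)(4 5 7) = (0 6 3)(1 7)(2 4)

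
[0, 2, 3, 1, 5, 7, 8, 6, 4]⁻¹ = [0, 3, 1, 2, 8, 4, 7, 5, 6]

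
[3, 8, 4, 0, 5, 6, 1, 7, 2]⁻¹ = [3, 6, 8, 0, 2, 4, 5, 7, 1]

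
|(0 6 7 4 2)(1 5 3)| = 15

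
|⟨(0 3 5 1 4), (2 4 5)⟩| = 360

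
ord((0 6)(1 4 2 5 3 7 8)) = 14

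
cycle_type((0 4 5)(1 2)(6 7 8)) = 2.3^2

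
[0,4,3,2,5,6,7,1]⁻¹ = [0,7,3,2,1,4,5,6]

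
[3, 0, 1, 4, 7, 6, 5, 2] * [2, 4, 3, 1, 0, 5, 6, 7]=[1, 2, 4, 0, 7, 6, 5, 3]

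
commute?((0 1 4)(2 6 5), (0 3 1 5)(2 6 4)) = no:(0 1 4)(2 6 5)*(0 3 1 5)(2 6 4) = (0 5 6)(1 2 4 3), (0 3 1 5)(2 6 4)*(0 1 4)(2 6 5) = (0 3 4 6)(1 2 5)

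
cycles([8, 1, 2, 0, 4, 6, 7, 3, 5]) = (0 8 5 6 7 3)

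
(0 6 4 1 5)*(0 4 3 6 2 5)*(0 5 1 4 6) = (0 2 1 5 6 3) 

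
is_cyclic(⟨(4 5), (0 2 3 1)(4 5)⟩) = no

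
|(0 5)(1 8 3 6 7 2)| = 6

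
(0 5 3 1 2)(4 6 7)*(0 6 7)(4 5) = (0 4 7 5 3 1 2 6)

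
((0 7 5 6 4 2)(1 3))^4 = (0 4 5)(2 6 7)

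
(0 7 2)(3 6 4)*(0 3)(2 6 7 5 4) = (0 5 4)(2 3 7 6)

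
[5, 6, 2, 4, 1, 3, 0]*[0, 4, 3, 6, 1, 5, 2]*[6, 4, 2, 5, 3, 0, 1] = [0, 2, 5, 4, 3, 1, 6] 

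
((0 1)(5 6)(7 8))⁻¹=(0 1)(5 6)(7 8)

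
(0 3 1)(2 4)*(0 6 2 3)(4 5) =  (1 6 2 5 4 3)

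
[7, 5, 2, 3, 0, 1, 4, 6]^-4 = [0, 1, 2, 3, 4, 5, 6, 7]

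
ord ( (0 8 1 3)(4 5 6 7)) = 4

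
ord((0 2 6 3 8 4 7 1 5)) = 9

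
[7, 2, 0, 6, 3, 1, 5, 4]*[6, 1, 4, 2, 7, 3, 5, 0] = [0, 4, 6, 5, 2, 1, 3, 7]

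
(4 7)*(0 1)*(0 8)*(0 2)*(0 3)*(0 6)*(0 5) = (0 1 8 2 3 6 5)(4 7)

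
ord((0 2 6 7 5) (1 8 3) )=15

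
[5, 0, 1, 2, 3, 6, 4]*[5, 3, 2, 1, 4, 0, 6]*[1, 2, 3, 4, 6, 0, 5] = [1, 0, 4, 3, 2, 5, 6]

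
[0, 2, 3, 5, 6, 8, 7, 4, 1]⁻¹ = [0, 8, 1, 2, 7, 3, 4, 6, 5]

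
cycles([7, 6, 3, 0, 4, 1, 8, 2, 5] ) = (0 7 2 3)(1 6 8 5)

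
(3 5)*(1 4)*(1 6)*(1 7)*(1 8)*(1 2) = (1 4 6 7 8 2)(3 5)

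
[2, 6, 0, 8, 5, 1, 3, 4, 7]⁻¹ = [2, 5, 0, 6, 7, 4, 1, 8, 3]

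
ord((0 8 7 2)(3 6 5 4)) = 4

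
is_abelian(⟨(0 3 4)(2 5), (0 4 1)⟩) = no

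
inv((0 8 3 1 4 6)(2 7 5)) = (0 6 4 1 3 8)(2 5 7)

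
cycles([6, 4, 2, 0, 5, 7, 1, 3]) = (0 6 1 4 5 7 3)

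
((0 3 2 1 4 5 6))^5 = (0 5 1 3 6 4 2)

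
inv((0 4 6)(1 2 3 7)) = (0 6 4)(1 7 3 2)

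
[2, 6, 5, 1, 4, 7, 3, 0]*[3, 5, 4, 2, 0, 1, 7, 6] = [4, 7, 1, 5, 0, 6, 2, 3]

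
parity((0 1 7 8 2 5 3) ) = even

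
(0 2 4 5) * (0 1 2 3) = (0 3)(1 2 4 5)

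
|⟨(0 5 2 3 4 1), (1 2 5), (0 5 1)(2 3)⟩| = 720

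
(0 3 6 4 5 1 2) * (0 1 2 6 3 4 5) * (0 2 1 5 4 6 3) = (0 6 4 2 5 1 3)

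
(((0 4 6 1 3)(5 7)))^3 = (0 1 4 3 6)(5 7)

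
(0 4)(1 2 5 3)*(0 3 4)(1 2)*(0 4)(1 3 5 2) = (0 4 5)(1 3)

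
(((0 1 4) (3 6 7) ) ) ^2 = (0 4 1) (3 7 6) 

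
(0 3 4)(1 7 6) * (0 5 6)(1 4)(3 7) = (0 7)(1 3)(4 5 6)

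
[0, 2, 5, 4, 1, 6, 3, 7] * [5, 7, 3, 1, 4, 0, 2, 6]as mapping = [0→5, 1→3, 2→0, 3→4, 4→7, 5→2, 6→1, 7→6]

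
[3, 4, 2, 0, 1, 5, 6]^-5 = [3, 4, 2, 0, 1, 5, 6]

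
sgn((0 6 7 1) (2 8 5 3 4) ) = -1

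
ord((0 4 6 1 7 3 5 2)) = 8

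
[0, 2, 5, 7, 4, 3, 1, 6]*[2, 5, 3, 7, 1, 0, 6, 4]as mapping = [0→2, 1→3, 2→0, 3→4, 4→1, 5→7, 6→5, 7→6]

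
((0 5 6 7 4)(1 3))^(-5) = (1 3)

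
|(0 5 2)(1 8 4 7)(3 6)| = 12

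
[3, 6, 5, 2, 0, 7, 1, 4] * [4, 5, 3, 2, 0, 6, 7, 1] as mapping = [0→2, 1→7, 2→6, 3→3, 4→4, 5→1, 6→5, 7→0] 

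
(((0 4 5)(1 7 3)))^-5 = (0 4 5)(1 7 3)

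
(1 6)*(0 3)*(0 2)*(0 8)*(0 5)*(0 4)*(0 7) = (0 3 2 8 5 4 7)(1 6)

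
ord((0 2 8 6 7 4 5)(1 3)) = 14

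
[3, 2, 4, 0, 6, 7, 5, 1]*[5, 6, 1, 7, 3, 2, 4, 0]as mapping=[0→7, 1→1, 2→3, 3→5, 4→4, 5→0, 6→2, 7→6]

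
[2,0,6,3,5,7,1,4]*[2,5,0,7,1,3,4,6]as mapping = [0→0,1→2,2→4,3→7,4→3,5→6,6→5,7→1]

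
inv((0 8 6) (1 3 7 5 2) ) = (0 6 8) (1 2 5 7 3) 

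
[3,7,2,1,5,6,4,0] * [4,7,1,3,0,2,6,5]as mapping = [0→3,1→5,2→1,3→7,4→2,5→6,6→0,7→4]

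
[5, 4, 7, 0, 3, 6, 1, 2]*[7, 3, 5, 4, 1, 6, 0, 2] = [6, 1, 2, 7, 4, 0, 3, 5]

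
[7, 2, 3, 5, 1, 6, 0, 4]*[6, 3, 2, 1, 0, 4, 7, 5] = [5, 2, 1, 4, 3, 7, 6, 0]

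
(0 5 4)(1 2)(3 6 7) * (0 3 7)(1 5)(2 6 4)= (0 1 6)(2 5)(3 4)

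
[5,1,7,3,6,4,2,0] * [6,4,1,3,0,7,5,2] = [7,4,2,3,5,0,1,6]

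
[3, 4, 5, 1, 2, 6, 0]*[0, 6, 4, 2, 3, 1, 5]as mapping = [0→2, 1→3, 2→1, 3→6, 4→4, 5→5, 6→0]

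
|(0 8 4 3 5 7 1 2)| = 8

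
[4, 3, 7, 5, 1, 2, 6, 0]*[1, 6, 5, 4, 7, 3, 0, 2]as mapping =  [0→7, 1→4, 2→2, 3→3, 4→6, 5→5, 6→0, 7→1]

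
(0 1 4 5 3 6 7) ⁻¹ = (0 7 6 3 5 4 1) 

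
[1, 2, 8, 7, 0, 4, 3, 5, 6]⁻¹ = [4, 0, 1, 6, 5, 7, 8, 3, 2]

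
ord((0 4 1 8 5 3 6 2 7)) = 9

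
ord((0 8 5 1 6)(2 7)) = 10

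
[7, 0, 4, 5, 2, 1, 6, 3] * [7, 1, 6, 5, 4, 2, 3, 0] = [0, 7, 4, 2, 6, 1, 3, 5]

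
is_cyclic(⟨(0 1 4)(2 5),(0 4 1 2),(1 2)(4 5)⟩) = no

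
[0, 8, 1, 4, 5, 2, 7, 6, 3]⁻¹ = [0, 2, 5, 8, 3, 4, 7, 6, 1]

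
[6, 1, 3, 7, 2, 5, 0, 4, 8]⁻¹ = [6, 1, 4, 2, 7, 5, 0, 3, 8]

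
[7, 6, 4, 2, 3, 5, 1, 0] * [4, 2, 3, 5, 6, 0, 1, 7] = [7, 1, 6, 3, 5, 0, 2, 4]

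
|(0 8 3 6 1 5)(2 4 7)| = 6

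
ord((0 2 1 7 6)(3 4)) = 10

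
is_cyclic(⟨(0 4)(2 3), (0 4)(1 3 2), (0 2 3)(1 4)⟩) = no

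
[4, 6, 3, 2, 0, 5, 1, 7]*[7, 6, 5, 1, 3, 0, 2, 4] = [3, 2, 1, 5, 7, 0, 6, 4]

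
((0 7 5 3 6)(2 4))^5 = (2 4)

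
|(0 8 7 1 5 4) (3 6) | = 6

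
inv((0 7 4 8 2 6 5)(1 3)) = (0 5 6 2 8 4 7)(1 3)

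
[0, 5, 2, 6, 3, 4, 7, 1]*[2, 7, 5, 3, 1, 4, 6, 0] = [2, 4, 5, 6, 3, 1, 0, 7]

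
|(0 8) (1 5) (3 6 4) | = 6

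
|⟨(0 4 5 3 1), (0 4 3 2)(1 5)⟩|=360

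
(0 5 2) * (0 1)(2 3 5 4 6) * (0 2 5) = (0 4 6 5 3)(1 2)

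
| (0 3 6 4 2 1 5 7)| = 8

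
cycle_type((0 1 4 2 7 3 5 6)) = 8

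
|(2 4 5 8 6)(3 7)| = 10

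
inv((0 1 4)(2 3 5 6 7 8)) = (0 4 1)(2 8 7 6 5 3)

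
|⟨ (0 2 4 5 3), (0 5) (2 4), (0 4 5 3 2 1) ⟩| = 120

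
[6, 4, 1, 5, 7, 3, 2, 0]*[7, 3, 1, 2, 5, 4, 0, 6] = [0, 5, 3, 4, 6, 2, 1, 7]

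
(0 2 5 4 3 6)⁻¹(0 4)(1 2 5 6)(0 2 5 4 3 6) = (0 1 5 4)(2 3)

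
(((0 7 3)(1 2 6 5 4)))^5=(0 3 7)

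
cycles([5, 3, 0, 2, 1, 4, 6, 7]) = (0 5 4 1 3 2)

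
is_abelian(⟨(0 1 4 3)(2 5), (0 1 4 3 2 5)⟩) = no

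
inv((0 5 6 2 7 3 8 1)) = (0 1 8 3 7 2 6 5)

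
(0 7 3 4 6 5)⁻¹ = (0 5 6 4 3 7)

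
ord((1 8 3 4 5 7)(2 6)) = 6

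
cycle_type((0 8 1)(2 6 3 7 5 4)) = 3.6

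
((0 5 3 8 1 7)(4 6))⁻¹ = (0 7 1 8 3 5)(4 6)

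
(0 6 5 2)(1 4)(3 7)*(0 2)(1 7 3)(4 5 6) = (0 4 7 1 5)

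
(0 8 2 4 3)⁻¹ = (0 3 4 2 8)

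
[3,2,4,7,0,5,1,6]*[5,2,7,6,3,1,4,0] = [6,7,3,0,5,1,2,4]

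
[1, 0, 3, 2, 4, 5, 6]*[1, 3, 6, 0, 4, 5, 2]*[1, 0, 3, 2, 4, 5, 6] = [2, 0, 1, 6, 4, 5, 3]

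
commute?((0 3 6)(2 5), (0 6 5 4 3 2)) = no:(0 3 6)(2 5)*(0 6 5 4 3 2) = (0 2 4 3 5), (0 6 5 4 3 2)*(0 3 6)(2 5) = (2 3 5 4 6)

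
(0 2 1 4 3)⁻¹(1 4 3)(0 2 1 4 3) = (0 4 3)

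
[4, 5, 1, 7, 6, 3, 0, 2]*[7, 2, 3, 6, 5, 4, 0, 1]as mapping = [0→5, 1→4, 2→2, 3→1, 4→0, 5→6, 6→7, 7→3]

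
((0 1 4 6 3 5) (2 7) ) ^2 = (0 4 3) (1 6 5) 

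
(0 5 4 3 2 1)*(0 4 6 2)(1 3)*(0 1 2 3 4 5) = (1 5 6 3)(2 4)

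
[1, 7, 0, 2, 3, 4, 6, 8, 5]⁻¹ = [2, 0, 3, 4, 5, 8, 6, 1, 7]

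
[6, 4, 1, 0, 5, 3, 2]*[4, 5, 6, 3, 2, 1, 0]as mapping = [0→0, 1→2, 2→5, 3→4, 4→1, 5→3, 6→6]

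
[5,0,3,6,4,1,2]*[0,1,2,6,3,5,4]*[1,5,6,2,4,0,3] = [0,1,3,4,2,5,6]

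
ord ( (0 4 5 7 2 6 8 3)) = 8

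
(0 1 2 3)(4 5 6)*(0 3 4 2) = (0 1)(2 4 5 6)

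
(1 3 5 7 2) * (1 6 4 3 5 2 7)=(1 5)(2 6 4 3)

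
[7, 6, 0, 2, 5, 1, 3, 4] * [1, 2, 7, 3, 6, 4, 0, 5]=[5, 0, 1, 7, 4, 2, 3, 6]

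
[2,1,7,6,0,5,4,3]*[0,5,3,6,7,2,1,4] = [3,5,4,1,0,2,7,6]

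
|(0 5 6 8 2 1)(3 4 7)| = 6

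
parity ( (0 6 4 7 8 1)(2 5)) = even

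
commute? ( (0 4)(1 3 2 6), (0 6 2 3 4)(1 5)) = no: (0 4)(1 3 2 6)*(0 6 2 3 4)(1 5) = (1 4 6 5), (0 6 2 3 4)(1 5)*(0 4)(1 3 2 6) = (0 1 5 3)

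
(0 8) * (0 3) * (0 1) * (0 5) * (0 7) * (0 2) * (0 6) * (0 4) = (0 8 3 1 5 7 2 6 4) 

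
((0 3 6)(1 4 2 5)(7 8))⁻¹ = (0 6 3)(1 5 2 4)(7 8)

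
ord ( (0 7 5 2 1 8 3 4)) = 8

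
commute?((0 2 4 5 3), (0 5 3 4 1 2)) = no:(0 2 4 5 3)*(0 5 3 4 1 2) = (1 2)(3 5 4), (0 5 3 4 1 2)*(0 2 4 5 3) = (0 3 5)(1 4)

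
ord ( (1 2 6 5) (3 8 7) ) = 12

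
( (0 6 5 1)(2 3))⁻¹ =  (0 1 5 6)(2 3)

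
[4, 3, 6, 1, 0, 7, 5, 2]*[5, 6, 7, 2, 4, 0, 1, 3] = [4, 2, 1, 6, 5, 3, 0, 7]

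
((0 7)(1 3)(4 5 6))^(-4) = (4 6 5)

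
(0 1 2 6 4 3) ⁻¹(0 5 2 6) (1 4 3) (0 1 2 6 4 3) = (0 2 3) (1 5 6 4) 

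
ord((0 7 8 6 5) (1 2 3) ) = 15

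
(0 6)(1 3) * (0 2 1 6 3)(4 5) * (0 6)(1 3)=(0 1 6 2 3)(4 5)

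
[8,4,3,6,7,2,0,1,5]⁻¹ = [6,7,5,2,1,8,3,4,0]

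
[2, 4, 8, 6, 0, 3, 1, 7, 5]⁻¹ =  [4, 6, 0, 5, 1, 8, 3, 7, 2]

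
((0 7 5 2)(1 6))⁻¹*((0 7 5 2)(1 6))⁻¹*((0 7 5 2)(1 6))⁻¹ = (0 7 5 2)(1 6)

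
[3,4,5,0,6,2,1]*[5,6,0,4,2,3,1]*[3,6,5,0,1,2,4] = [1,5,0,2,6,3,4]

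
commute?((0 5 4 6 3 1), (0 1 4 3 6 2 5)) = no:(0 5 4 6 3 1) * (0 1 4 3 6 2 5) = (2 5 3 4), (0 1 4 3 6 2 5) * (0 5 4 6 3 1) = (1 6 2 4)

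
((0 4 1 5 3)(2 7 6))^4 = (0 3 5 1 4)(2 7 6)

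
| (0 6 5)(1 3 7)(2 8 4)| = 3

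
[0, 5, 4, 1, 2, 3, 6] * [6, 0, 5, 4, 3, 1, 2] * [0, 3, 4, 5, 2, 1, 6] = [6, 3, 5, 0, 1, 2, 4]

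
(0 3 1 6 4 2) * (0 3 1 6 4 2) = (0 1 4)(2 3 6)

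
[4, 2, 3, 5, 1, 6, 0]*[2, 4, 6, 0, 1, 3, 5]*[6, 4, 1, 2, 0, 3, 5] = [4, 5, 6, 2, 0, 3, 1]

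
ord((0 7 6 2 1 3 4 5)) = 8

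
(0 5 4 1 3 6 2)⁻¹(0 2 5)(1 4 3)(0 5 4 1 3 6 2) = (0 4 5)(1 6 3)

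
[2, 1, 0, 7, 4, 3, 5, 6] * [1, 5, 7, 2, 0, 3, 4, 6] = [7, 5, 1, 6, 0, 2, 3, 4]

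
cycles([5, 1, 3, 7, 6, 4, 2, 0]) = (0 5 4 6 2 3 7)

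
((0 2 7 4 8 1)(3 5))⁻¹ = (0 1 8 4 7 2)(3 5)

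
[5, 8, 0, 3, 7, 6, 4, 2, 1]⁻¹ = [2, 8, 7, 3, 6, 0, 5, 4, 1]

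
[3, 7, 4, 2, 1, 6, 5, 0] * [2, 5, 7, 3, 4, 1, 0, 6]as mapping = [0→3, 1→6, 2→4, 3→7, 4→5, 5→0, 6→1, 7→2]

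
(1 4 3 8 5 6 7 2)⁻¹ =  (1 2 7 6 5 8 3 4)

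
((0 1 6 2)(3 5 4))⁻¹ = (0 2 6 1)(3 4 5)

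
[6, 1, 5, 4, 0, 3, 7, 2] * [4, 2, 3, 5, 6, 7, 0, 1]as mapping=[0→0, 1→2, 2→7, 3→6, 4→4, 5→5, 6→1, 7→3]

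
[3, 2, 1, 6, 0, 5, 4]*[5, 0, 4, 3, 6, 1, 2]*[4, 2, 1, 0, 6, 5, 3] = [0, 6, 4, 1, 5, 2, 3]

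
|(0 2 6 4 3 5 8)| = 7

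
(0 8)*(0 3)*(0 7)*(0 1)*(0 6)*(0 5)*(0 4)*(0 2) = (0 8 3 7 1 6 5 4 2)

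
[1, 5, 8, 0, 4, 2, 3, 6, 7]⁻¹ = [3, 0, 5, 6, 4, 1, 7, 8, 2]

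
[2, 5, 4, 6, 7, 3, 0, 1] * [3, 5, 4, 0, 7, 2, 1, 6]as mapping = [0→4, 1→2, 2→7, 3→1, 4→6, 5→0, 6→3, 7→5]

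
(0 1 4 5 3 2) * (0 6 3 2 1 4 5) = (0 4)(1 5 2 6 3)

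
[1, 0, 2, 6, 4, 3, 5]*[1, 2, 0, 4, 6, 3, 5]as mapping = [0→2, 1→1, 2→0, 3→5, 4→6, 5→4, 6→3]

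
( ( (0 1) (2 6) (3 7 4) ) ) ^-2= (3 7 4) 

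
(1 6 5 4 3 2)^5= (1 2 3 4 5 6)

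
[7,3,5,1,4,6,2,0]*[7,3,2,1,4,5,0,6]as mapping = [0→6,1→1,2→5,3→3,4→4,5→0,6→2,7→7]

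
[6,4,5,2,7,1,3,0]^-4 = [5,6,7,4,3,0,1,2]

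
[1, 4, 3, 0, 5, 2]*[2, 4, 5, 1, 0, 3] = [4, 0, 1, 2, 3, 5]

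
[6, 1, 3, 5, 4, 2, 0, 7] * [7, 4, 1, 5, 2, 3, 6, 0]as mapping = [0→6, 1→4, 2→5, 3→3, 4→2, 5→1, 6→7, 7→0]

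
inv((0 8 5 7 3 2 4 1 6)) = (0 6 1 4 2 3 7 5 8)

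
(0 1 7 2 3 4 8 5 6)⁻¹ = (0 6 5 8 4 3 2 7 1)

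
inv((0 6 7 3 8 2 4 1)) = (0 1 4 2 8 3 7 6)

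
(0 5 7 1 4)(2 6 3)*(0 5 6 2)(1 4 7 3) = (0 6 1 7 4 5 3)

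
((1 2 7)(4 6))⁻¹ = (1 7 2)(4 6)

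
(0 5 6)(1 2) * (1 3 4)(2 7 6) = (0 5 2 3 4 1 7 6)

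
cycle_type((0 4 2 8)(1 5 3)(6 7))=2.3.4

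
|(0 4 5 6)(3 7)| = 4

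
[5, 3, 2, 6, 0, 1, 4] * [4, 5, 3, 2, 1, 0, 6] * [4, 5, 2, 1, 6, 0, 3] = [4, 2, 1, 3, 6, 0, 5]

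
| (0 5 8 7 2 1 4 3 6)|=9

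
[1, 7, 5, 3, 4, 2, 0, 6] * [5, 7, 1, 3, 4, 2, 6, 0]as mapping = [0→7, 1→0, 2→2, 3→3, 4→4, 5→1, 6→5, 7→6]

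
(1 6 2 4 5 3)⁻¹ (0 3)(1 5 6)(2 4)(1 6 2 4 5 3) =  (0 1)(2 6 3)(4 5)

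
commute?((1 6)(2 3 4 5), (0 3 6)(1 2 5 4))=no:(1 6)(2 3 4 5)*(0 3 6)(1 2 5 4)=(0 3 1)(2 6), (0 3 6)(1 2 5 4)*(1 6)(2 3 4 5)=(0 4 6)(1 3)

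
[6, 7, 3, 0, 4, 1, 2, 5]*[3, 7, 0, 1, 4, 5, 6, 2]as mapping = [0→6, 1→2, 2→1, 3→3, 4→4, 5→7, 6→0, 7→5]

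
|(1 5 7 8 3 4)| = 6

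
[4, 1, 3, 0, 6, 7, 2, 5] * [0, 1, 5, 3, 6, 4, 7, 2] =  [6, 1, 3, 0, 7, 2, 5, 4]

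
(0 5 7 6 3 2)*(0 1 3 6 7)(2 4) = (0 5)(1 3 4 2)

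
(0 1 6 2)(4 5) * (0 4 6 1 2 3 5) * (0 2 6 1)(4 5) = (0 6 3 4 2 5 1)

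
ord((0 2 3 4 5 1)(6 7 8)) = 6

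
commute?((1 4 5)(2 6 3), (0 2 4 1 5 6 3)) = no:(1 4 5)(2 6 3)*(0 2 4 1 5 6 3) = (0 2 3 4 6), (0 2 4 1 5 6 3)*(1 4 5)(2 6 3) = (0 6 2 5 3)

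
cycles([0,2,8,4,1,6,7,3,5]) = (1 2 8 5 6 7 3 4)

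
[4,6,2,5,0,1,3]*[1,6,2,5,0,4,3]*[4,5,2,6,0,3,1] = [4,6,2,0,5,1,3]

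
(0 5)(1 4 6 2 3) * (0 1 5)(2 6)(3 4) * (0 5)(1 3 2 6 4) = (0 5 3)(1 2)(4 6)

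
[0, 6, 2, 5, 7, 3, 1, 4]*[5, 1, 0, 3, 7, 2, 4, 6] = [5, 4, 0, 2, 6, 3, 1, 7]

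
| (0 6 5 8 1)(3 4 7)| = 15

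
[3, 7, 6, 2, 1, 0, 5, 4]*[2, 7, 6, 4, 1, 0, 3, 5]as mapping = [0→4, 1→5, 2→3, 3→6, 4→7, 5→2, 6→0, 7→1]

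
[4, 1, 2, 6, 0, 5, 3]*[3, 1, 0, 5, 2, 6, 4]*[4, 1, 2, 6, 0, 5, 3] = [2, 1, 4, 0, 6, 3, 5]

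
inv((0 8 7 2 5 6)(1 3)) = (0 6 5 2 7 8)(1 3)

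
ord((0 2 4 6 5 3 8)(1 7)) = 14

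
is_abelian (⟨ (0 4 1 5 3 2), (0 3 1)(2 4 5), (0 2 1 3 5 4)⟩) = no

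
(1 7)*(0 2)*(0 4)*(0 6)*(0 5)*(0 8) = (0 2 4 6 5 8)(1 7)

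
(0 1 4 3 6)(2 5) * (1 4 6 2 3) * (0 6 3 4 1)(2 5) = (0 1 3 5 4)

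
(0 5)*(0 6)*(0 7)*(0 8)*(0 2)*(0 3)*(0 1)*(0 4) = (0 5 6 7 8 2 3 1 4)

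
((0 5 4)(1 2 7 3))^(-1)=(0 4 5)(1 3 7 2)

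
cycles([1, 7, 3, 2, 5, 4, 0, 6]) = (0 1 7 6)(2 3)(4 5)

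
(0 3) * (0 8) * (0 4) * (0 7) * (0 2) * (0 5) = (0 3 8 4 7 2 5)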